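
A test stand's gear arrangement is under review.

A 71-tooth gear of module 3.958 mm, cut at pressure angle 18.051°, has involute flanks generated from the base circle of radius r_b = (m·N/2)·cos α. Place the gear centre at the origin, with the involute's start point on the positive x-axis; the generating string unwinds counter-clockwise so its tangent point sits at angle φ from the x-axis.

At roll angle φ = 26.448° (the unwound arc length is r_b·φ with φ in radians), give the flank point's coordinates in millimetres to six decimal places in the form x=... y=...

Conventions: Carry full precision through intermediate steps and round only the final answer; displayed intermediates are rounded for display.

x=147.076996 y=4.287378

class = single-mesh tooth geometry [base-circle involute, m = 3.958, 71T]
pitch radius r_p = m·N/2 = 3.958·71/2 = 140.509000
base radius r_b = r_p·cos α = 140.509000·cos 18.051° = 133.593298
roll angle φ = 26.448° = 0.46160468 rad
x = r_b·(cos φ + φ·sin φ) = 147.076996
y = r_b·(sin φ − φ·cos φ) = 4.287378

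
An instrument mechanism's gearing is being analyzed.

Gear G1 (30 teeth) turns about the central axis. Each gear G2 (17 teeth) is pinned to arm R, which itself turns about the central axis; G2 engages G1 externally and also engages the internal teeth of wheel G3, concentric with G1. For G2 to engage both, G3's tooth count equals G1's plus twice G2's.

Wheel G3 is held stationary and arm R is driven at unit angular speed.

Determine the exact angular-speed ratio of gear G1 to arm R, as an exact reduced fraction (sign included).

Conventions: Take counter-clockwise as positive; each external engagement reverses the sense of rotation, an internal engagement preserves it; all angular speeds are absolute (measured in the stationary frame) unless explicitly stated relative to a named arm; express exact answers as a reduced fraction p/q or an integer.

class = planetary set [G3 = 30+2·17 = 64; Willis about the carrier]
ring teeth: 30 + 2·17 = 64
30(ω_sun−ω_arm) = −64(ω_ring−ω_arm),  ω_ring = 0, ω_arm = 1
ω_sun = 1 − (64/30)(0−1) = 47/15
ω_out/ω_in = 47/15

47/15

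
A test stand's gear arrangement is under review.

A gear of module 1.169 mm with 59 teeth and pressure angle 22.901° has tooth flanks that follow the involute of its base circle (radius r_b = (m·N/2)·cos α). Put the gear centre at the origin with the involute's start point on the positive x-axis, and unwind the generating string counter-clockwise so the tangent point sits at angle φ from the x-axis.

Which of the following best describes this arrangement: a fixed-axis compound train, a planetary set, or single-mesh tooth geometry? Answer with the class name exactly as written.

recognized (one wheel, involute flank): single-mesh tooth geometry, m = 1.169, N = 59
classification: single-mesh tooth geometry

single-mesh tooth geometry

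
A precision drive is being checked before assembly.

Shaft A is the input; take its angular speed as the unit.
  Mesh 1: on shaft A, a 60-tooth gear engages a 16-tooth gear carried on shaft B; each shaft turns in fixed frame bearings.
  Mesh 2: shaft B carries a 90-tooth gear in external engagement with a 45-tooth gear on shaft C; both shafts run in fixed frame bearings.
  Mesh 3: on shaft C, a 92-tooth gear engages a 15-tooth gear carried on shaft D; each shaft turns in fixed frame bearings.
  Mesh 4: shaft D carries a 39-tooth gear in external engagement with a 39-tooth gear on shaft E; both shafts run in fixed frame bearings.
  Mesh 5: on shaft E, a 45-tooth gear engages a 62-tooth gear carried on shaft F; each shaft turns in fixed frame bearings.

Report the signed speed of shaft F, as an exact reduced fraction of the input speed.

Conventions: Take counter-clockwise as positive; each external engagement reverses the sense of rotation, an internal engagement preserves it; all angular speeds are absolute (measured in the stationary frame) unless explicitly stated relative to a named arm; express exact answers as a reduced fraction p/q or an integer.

-1035/31

5-mesh fixed-axis compound train (all bearings frame-fixed)
mesh 1 [60T→16T]: |ω|/ω_in = 1×60/16 = 15/4, sense flips to −
mesh 2 [90T→45T]: |ω|/ω_in = (15/4)×90/45 = 15/2, sense flips to +
mesh 3 [92T→15T]: |ω|/ω_in = (15/2)×92/15 = 46, sense flips to −
mesh 4 [39T→39T]: |ω|/ω_in = 46×39/39 = 46, sense flips to +
mesh 5 [45T→62T]: |ω|/ω_in = 46×45/62 = 1035/31, sense flips to −
signed output speed (× input speed) = -1035/31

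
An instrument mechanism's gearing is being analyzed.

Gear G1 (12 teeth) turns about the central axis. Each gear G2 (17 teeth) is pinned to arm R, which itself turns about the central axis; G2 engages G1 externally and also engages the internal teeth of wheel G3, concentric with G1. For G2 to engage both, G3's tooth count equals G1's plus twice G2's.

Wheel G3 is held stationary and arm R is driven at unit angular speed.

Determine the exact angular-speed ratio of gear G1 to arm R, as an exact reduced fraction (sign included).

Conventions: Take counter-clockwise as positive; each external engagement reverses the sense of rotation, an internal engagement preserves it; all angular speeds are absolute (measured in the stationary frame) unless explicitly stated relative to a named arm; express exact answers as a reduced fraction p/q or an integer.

29/6

planetary set (12T centre, 17T on arm, 46T internal) — Willis relation
ring teeth: 12 + 2·17 = 46
12(ω_sun−ω_arm) = −46(ω_ring−ω_arm),  ω_ring = 0, ω_arm = 1
ω_sun = 1 − (46/12)(0−1) = 29/6
ω_out/ω_in = 29/6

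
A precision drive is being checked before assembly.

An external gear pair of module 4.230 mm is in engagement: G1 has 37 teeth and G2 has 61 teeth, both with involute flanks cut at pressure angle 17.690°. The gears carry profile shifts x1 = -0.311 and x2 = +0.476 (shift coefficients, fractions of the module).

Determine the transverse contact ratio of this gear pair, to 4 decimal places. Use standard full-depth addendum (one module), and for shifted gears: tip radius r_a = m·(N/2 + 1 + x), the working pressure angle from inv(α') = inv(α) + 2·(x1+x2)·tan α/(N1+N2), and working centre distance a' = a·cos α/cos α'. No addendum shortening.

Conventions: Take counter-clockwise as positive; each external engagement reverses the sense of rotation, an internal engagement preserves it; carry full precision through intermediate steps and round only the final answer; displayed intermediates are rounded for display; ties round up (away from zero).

1.8435

topology: single-mesh involute geometry — m = 4.230, 37T/61T pair
base radii: r_b1 = 74.554676, r_b2 = 122.914465
tip radii: r_a1 = 81.169470, r_a2 = 135.258480
inv(α') = inv(17.690°) + 2·(-0.311+0.476)·tan α/(37+61) = 0.01127368  ⇒  α' = 18.27406°
a' = a·cos α / cos α' = 207.2700·cos 17.690°/cos 18.27406° = 207.956916
action lengths: √(r_a1²−r_b1²) = 32.094909, √(r_a2²−r_b2²) = 56.452552
base pitch p_b = π·m·cos α = 12.660563
CR = (32.094909 + 56.452552 − 207.956916·sin 18.27406°)/12.660563 = 1.843517
contact ratio ≈ 1.8435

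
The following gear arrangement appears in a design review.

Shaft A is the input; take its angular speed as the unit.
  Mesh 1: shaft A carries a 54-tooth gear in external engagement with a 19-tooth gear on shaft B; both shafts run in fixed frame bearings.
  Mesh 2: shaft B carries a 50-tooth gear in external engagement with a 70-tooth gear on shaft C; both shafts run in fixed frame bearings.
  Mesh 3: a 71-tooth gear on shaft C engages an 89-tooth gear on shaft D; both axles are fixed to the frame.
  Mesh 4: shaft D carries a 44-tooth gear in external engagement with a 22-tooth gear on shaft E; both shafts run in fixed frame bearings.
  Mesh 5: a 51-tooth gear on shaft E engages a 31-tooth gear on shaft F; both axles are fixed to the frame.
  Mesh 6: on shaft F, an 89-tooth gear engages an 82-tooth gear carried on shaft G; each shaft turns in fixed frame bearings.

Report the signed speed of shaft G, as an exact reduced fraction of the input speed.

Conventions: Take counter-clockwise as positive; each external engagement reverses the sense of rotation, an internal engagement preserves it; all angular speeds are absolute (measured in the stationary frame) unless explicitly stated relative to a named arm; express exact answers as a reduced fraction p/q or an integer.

6-mesh fixed-axis compound train (all bearings frame-fixed)
mesh 1 [54T→19T]: |ω|/ω_in = 1×54/19 = 54/19, sense flips to −
mesh 2 [50T→70T]: |ω|/ω_in = (54/19)×50/70 = 270/133, sense flips to +
mesh 3 [71T→89T]: |ω|/ω_in = (270/133)×71/89 = 19170/11837, sense flips to −
mesh 4 [44T→22T]: |ω|/ω_in = (19170/11837)×44/22 = 38340/11837, sense flips to +
mesh 5 [51T→31T]: |ω|/ω_in = (38340/11837)×51/31 = 1955340/366947, sense flips to −
mesh 6 [89T→82T]: |ω|/ω_in = (1955340/366947)×89/82 = 977670/169043, sense flips to +
signed output speed (× input speed) = 977670/169043

977670/169043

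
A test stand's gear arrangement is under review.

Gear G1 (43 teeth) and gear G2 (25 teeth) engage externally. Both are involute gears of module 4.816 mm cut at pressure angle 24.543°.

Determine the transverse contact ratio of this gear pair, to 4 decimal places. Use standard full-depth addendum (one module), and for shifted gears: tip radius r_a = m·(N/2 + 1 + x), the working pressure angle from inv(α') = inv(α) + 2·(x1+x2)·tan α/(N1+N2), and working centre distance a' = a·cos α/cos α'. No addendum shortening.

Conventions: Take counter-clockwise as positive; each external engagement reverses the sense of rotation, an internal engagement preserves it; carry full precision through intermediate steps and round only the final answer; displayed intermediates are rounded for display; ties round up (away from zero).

1.4973

class = single-mesh tooth geometry [involute pair 43T × 25T, m = 4.816]
base radii: r_b1 = 94.188778, r_b2 = 54.760917
tip radii: r_a1 = 108.360000, r_a2 = 65.016000
no profile shift: α' = α, a' = a
action lengths: √(r_a1²−r_b1²) = 53.575775, √(r_a2²−r_b2²) = 35.047428
base pitch p_b = π·m·cos α = 13.762920
CR = (53.575775 + 35.047428 − 163.744000·sin 24.54300°)/13.762920 = 1.497347
contact ratio ≈ 1.4973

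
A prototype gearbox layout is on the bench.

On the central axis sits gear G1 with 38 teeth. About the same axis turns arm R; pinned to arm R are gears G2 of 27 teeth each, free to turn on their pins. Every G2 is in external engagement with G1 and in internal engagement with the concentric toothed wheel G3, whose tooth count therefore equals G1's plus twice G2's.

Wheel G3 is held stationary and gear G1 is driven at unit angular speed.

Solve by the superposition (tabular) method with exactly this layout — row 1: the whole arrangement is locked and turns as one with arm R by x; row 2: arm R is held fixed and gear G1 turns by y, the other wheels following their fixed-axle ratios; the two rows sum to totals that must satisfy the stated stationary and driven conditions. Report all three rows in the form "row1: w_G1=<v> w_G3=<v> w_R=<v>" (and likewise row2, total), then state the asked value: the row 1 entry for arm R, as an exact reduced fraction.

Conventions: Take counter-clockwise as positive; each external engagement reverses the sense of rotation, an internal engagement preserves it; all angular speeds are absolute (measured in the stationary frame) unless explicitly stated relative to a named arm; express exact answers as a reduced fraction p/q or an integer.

row1: w_G1=19/65 w_G3=19/65 w_R=19/65
row2: w_G1=46/65 w_G3=-19/65 w_R=0
total: w_G1=1 w_G3=0 w_R=19/65
asked value: 19/65

topology: planetary set — G1 38T / G2 27T / G3 92T, arm = carrier (Willis)
row 1 — lock + rotate with arm: ω_sun = ω_ring = ω_arm = x
superposition row 2 [arm held]: sun y, ring −(38/92)·y, arm 0
boundary: total ω_ring = x − (38/92)·y = 0 and total ω_sun = x + y = 1  ⇒  y = 46/65, x = 19/65
row 2 ring = −(38/92)·46/65 = -19/65
totals (row 1 + row 2): sun 19/65 + 46/65 = 1, ring 19/65 + (-19/65) = 0, arm 19/65 + 0 = 19/65
asked cell (row1, arm) = 19/65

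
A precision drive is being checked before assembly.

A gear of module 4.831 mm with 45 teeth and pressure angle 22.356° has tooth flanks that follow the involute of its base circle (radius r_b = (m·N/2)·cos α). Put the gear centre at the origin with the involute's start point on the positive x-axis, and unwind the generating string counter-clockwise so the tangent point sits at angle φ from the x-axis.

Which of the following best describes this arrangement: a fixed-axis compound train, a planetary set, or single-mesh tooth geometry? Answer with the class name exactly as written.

recognized (one wheel, involute flank): single-mesh tooth geometry, m = 4.831, N = 45
classification: single-mesh tooth geometry

single-mesh tooth geometry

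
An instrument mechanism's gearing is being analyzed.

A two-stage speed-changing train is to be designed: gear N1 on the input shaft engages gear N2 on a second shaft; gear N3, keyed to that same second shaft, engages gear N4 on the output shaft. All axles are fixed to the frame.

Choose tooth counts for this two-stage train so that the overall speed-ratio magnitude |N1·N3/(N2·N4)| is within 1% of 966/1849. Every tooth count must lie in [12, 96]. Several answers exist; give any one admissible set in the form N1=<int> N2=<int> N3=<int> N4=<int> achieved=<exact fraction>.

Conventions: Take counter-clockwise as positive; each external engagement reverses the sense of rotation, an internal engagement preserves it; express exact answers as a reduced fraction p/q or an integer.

N1=14 N2=43 N3=69 N4=43 achieved=966/1849

topology: fixed-axis compound train — 2 stages, target 966/1849
target = 966/1849 in lowest terms: an exact hit needs N1·N3 = k·966 and N2·N4 = k·1849 for one integer k, every count in [12, 96]; additionally prefer no 1:1 stage (N1 ≠ N2, N3 ≠ N4)
k = 1: N1·N3 = 966 = 14·69, N2·N4 = 1849 = 43·43
achieved = 14·69/(43·43) = 966/1849; |achieved − target| = 0 ≤ 483/92450 ✓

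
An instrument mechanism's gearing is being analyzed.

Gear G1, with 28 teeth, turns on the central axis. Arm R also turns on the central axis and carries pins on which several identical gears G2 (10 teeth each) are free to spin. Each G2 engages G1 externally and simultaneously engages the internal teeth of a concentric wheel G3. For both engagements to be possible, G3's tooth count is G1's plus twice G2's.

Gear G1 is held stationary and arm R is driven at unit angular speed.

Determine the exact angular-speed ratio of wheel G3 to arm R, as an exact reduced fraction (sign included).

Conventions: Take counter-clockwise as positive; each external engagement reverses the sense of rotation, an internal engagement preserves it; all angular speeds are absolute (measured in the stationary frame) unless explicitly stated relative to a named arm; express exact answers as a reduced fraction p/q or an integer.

19/12

class = planetary set [G3 = 28+2·10 = 48; Willis about the carrier]
ring teeth: 28 + 2·10 = 48
28(ω_sun−ω_arm) = −48(ω_ring−ω_arm),  ω_sun = 0, ω_arm = 1
ω_ring = 1 − (28/48)(0−1) = 19/12
ω_out/ω_in = 19/12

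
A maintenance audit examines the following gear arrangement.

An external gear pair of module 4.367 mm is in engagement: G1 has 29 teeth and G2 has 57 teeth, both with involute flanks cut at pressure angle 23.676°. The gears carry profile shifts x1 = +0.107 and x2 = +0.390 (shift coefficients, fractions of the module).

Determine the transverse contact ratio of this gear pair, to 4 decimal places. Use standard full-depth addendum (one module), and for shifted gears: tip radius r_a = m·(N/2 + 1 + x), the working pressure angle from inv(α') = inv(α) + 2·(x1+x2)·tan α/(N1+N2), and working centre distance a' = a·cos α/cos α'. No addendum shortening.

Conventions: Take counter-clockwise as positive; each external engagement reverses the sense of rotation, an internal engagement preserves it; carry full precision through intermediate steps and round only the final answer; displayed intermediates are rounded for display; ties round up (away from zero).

recognized (one external pair, fixed centres): single-mesh tooth geometry, m = 4.367, N1 = 29, N2 = 57
base radii: r_b1 = 57.991785, r_b2 = 113.983853
tip radii: r_a1 = 68.155769, r_a2 = 130.529630
inv(α') = inv(23.676°) + 2·(+0.107+0.390)·tan α/(29+57) = 0.03031355  ⇒  α' = 25.08876°
a' = a·cos α / cos α' = 187.7810·cos 23.676°/cos 25.08876° = 189.891519
action lengths: √(r_a1²−r_b1²) = 35.807286, √(r_a2²−r_b2²) = 63.605546
base pitch p_b = π·m·cos α = 12.564591
CR = (35.807286 + 63.605546 − 189.891519·sin 25.08876°)/12.564591 = 1.503806
contact ratio ≈ 1.5038

1.5038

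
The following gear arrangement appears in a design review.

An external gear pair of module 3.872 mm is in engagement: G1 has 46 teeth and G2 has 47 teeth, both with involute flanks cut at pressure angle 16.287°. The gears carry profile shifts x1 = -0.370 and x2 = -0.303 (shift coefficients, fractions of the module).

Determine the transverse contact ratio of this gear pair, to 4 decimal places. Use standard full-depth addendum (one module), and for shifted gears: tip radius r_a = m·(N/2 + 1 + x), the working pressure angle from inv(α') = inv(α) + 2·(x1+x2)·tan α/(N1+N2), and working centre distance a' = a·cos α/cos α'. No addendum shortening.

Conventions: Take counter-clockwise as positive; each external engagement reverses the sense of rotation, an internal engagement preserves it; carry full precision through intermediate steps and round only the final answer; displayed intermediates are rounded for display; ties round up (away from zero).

topology: single-mesh involute geometry — m = 3.872, 46T/47T pair
base radii: r_b1 = 85.482089, r_b2 = 87.340395
tip radii: r_a1 = 91.495360, r_a2 = 93.690784
inv(α') = inv(16.287°) + 2·(-0.370-0.303)·tan α/(46+47) = 0.00368374  ⇒  α' = 12.67833°
a' = a·cos α / cos α' = 180.0480·cos 16.287°/cos 12.67833° = 177.141615
action lengths: √(r_a1²−r_b1²) = 32.622283, √(r_a2²−r_b2²) = 33.906022
base pitch p_b = π·m·cos α = 11.676083
CR = (32.622283 + 33.906022 − 177.141615·sin 12.67833°)/11.676083 = 2.368069
contact ratio ≈ 2.3681

2.3681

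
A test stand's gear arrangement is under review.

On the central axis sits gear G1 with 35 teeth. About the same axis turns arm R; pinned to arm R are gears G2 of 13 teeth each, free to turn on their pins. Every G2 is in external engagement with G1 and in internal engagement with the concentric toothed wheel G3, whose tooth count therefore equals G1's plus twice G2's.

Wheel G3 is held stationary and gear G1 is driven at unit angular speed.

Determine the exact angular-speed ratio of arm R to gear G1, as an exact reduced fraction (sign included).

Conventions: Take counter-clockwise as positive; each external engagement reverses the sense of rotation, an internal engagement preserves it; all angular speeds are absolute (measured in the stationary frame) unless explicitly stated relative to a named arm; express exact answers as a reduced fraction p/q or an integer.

recognized (axles ride arm R): planetary set, 35/13/61 teeth
ring teeth: 35 + 2·13 = 61
35(ω_sun−ω_arm) = −61(ω_ring−ω_arm),  ω_ring = 0, ω_sun = 1
35(1−ω_arm) = −61(0−ω_arm)  ⇒  96·ω_arm = 35  ⇒  ω_arm = 35/96
ω_out/ω_in = 35/96

35/96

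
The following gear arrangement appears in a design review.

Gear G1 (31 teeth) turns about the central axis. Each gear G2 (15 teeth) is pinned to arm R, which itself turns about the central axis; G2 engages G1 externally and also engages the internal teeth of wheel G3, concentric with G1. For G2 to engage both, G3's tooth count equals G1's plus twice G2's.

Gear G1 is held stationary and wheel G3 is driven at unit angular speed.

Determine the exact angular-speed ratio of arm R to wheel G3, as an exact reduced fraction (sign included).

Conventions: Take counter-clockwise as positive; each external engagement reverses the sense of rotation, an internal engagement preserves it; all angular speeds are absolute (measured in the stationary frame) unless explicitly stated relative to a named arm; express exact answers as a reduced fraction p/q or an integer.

recognized (axles ride arm R): planetary set, 31/15/61 teeth
ring teeth: 31 + 2·15 = 61
31(ω_sun−ω_arm) = −61(ω_ring−ω_arm),  ω_sun = 0, ω_ring = 1
31(0−ω_arm) = −61(1−ω_arm)  ⇒  92·ω_arm = 61  ⇒  ω_arm = 61/92
ω_out/ω_in = 61/92

61/92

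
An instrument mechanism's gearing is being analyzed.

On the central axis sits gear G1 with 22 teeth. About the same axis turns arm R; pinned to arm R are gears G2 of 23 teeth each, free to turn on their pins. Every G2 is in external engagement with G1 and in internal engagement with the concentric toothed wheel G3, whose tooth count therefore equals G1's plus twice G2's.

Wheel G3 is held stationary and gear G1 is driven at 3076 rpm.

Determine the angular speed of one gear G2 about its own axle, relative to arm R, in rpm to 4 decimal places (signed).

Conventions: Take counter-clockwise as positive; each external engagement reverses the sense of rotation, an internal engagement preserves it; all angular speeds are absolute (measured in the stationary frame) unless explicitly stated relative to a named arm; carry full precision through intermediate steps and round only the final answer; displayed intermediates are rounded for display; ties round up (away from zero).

-2223.0415 rpm

recognized (axles ride arm R): planetary set, 22/23/68 teeth
normalise by the input: solve with ω_sun = 1, then scale by 3076 rpm
ring teeth: 22 + 2·23 = 68
22(ω_sun−ω_arm) = −68(ω_ring−ω_arm),  ω_ring = 0, ω_sun = 1
22(1−ω_arm) = −68(0−ω_arm)  ⇒  90·ω_arm = 22  ⇒  ω_arm = 11/45
sun–planet mesh: 22·(1−11/45) = −23·(ω_p−ω_arm)  ⇒  ω_p−ω_arm = -748/1035
scale: ω_p−ω_arm = -748/1035 × 3076 rpm = -2223.0415 rpm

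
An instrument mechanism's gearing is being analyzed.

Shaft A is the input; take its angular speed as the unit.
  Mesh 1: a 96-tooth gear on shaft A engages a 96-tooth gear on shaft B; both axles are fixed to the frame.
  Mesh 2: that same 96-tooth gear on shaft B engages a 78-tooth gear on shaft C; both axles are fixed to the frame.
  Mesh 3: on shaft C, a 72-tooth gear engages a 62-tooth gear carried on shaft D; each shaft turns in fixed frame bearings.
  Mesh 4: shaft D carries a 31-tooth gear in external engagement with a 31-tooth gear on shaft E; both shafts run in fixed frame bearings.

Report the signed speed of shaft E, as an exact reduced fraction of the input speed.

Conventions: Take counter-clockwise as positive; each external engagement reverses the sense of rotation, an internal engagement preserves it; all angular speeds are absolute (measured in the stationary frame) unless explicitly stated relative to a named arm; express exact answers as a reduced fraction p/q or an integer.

576/403

4-mesh fixed-axis compound train (all bearings frame-fixed)
mesh 1 [96T→96T]: |ω|/ω_in = 1×96/96 = 1, sense flips to −
mesh 2 [96T→78T]: |ω|/ω_in = 1×96/78 = 16/13, sense flips to +
mesh 3 [72T→62T]: |ω|/ω_in = (16/13)×72/62 = 576/403, sense flips to −
mesh 4 [31T→31T]: |ω|/ω_in = (576/403)×31/31 = 576/403, sense flips to +
signed output speed (× input speed) = 576/403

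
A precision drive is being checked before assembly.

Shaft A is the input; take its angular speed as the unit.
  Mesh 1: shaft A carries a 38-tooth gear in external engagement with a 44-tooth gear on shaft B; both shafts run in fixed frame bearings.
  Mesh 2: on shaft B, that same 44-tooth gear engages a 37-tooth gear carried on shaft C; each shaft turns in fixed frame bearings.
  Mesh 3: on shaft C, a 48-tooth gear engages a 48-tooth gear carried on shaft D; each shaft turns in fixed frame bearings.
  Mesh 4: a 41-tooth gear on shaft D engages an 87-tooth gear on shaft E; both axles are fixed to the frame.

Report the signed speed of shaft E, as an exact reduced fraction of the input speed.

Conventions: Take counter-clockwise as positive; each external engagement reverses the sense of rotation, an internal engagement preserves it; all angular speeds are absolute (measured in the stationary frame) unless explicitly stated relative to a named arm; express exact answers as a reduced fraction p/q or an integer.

1558/3219

4-mesh fixed-axis compound train (all bearings frame-fixed)
mesh 1 [38T→44T]: |ω|/ω_in = 1×38/44 = 19/22, sense flips to −
mesh 2 [44T→37T]: |ω|/ω_in = (19/22)×44/37 = 38/37, sense flips to +
mesh 3 [48T→48T]: |ω|/ω_in = (38/37)×48/48 = 38/37, sense flips to −
mesh 4 [41T→87T]: |ω|/ω_in = (38/37)×41/87 = 1558/3219, sense flips to +
signed output speed (× input speed) = 1558/3219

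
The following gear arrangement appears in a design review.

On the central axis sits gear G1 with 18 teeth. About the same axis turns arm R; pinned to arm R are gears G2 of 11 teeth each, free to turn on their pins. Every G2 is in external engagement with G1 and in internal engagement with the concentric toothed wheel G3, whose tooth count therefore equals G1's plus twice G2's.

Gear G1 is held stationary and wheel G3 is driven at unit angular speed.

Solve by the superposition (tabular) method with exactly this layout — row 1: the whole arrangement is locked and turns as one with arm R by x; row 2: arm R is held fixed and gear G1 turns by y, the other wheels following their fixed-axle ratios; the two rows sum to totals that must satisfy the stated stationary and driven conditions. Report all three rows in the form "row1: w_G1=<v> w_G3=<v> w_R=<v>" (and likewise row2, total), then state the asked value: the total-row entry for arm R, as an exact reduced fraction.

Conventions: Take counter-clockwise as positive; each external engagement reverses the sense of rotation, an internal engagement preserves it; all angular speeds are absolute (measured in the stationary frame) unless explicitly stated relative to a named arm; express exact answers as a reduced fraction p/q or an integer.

row1: w_G1=20/29 w_G3=20/29 w_R=20/29
row2: w_G1=-20/29 w_G3=9/29 w_R=0
total: w_G1=0 w_G3=1 w_R=20/29
asked value: 20/29

planetary set (18T centre, 11T on arm, 40T internal) — Willis relation
row 1: whole set turns with the arm by x
row 2 — arm fixed, fixed-axis ratios: sun y, ring −(18/40)·y, arm 0
boundary: total ω_sun = x + y = 0 and total ω_ring = x − (18/40)·y = 1  ⇒  y = -20/29, x = 20/29
row 2 ring = −(18/40)·(-20/29) = 9/29
totals (row 1 + row 2): sun 20/29 + (-20/29) = 0, ring 20/29 + 9/29 = 1, arm 20/29 + 0 = 20/29
asked cell (total, arm) = 20/29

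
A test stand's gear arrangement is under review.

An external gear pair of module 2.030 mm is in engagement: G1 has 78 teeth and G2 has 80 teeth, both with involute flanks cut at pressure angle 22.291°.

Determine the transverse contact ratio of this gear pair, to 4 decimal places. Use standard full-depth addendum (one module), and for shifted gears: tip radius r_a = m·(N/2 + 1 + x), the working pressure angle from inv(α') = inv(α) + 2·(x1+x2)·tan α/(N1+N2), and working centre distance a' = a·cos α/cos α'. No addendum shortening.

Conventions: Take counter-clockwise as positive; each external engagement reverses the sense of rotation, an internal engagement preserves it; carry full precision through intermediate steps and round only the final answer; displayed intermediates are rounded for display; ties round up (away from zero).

1.6972

topology: single-mesh involute geometry — m = 2.030, 78T/80T pair
base radii: r_b1 = 73.253571, r_b2 = 75.131868
tip radii: r_a1 = 81.200000, r_a2 = 83.230000
no profile shift: α' = α, a' = a
action lengths: √(r_a1²−r_b1²) = 35.033616, √(r_a2²−r_b2²) = 35.811106
base pitch p_b = π·m·cos α = 5.900843
CR = (35.033616 + 35.811106 − 160.370000·sin 22.29100°)/5.900843 = 1.697155
contact ratio ≈ 1.6972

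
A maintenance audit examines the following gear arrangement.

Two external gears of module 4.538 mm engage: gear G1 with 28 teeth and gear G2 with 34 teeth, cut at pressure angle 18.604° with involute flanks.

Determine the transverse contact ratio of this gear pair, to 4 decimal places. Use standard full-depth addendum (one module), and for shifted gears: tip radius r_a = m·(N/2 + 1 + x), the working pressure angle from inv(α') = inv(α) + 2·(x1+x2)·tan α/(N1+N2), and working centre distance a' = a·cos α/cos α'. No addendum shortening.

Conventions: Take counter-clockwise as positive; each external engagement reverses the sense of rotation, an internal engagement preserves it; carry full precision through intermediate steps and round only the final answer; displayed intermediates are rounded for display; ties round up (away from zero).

topology: single-mesh involute geometry — m = 4.538, 28T/34T pair
base radii: r_b1 = 60.212208, r_b2 = 73.114824
tip radii: r_a1 = 68.070000, r_a2 = 81.684000
no profile shift: α' = α, a' = a
action lengths: √(r_a1²−r_b1²) = 31.749251, √(r_a2²−r_b2²) = 36.421126
base pitch p_b = π·m·cos α = 13.511588
CR = (31.749251 + 36.421126 − 140.678000·sin 18.60400°)/13.511588 = 1.723743
contact ratio ≈ 1.7237

1.7237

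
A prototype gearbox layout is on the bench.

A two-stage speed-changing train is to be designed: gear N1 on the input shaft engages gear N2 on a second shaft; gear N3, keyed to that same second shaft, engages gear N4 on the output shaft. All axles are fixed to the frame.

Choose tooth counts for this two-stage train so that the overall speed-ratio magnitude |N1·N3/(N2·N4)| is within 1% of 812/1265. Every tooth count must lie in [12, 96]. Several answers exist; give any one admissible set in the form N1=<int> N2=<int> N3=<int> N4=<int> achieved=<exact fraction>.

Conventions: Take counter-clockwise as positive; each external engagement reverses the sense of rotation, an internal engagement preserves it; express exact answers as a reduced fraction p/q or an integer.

topology: fixed-axis compound train — 2 stages, target 812/1265
target = 812/1265 in lowest terms: an exact hit needs N1·N3 = k·812 and N2·N4 = k·1265 for one integer k, every count in [12, 96]; additionally prefer no 1:1 stage (N1 ≠ N2, N3 ≠ N4)
k = 1: N1·N3 = 812 = 14·58, N2·N4 = 1265 = 23·55
achieved = 14·58/(23·55) = 812/1265; |achieved − target| = 0 ≤ 203/31625 ✓

N1=14 N2=23 N3=58 N4=55 achieved=812/1265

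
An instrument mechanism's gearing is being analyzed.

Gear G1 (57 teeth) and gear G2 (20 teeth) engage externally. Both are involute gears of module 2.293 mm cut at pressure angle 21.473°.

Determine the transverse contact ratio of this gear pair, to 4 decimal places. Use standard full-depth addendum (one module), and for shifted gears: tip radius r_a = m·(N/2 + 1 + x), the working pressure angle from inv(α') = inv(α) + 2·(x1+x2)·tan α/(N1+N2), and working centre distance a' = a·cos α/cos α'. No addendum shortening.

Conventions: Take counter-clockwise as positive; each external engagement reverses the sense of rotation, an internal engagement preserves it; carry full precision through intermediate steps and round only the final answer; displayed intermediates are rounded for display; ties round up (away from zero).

single-mesh involute tooth geometry (57T engaging 20T at module 2.293)
base radii: r_b1 = 60.814533, r_b2 = 21.338433
tip radii: r_a1 = 67.643500, r_a2 = 25.223000
no profile shift: α' = α, a' = a
action lengths: √(r_a1²−r_b1²) = 29.618164, √(r_a2²−r_b2²) = 13.448830
base pitch p_b = π·m·cos α = 6.703666
CR = (29.618164 + 13.448830 − 88.280500·sin 21.47300°)/6.703666 = 1.603718
contact ratio ≈ 1.6037

1.6037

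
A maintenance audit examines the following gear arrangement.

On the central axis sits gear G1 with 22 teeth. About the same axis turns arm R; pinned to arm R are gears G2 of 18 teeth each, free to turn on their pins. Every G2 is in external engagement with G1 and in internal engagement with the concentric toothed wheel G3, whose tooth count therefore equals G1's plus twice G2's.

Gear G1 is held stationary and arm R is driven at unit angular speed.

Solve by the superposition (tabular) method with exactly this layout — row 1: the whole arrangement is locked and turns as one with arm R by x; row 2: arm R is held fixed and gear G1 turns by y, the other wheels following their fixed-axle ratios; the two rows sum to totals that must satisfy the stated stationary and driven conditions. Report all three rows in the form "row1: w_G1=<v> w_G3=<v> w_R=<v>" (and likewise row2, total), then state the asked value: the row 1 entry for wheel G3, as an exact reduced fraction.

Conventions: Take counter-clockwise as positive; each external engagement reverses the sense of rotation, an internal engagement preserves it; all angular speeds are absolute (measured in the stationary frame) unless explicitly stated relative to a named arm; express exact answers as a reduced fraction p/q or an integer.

row1: w_G1=1 w_G3=1 w_R=1
row2: w_G1=-1 w_G3=11/29 w_R=0
total: w_G1=0 w_G3=40/29 w_R=1
asked value: 1

planetary set (22T centre, 18T on arm, 58T internal) — Willis relation
row 1 (train locked, turned with arm): all members turn x
row 2 — arm fixed, fixed-axis ratios: sun y, ring −(22/58)·y, arm 0
boundary: total ω_sun = x + y = 0 and total ω_arm = x = 1  ⇒  y = -1, x = 1
row 2 ring = −(22/58)·(-1) = 11/29
totals (row 1 + row 2): sun 1 + (-1) = 0, ring 1 + 11/29 = 40/29, arm 1 + 0 = 1
asked cell (row1, ring) = 1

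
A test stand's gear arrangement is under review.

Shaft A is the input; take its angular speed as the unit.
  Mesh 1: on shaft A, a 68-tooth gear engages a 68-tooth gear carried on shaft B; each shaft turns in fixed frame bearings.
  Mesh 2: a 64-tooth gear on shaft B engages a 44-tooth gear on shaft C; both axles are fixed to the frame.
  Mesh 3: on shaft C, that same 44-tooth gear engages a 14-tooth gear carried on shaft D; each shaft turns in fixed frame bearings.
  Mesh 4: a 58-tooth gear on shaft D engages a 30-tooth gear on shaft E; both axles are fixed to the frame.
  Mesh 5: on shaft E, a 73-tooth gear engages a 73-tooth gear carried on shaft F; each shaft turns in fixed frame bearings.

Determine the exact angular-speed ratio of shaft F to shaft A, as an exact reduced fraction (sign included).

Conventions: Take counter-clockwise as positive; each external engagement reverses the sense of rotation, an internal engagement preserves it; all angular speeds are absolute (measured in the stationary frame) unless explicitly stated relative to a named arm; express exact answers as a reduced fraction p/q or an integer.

-928/105

class = fixed-axis compound train [5 meshes; 5 ratios multiply, 5 sense flips]
mesh 1 [68T→68T]: running ratio 1, sense −
mesh 2 [64T→44T]: running ratio 16/11, sense +
mesh 3 [44T→14T]: running ratio 32/7, sense −
mesh 4 [58T→30T]: running ratio 928/105, sense +
mesh 5 [73T→73T]: running ratio 928/105, sense −
ω_out/ω_in = -928/105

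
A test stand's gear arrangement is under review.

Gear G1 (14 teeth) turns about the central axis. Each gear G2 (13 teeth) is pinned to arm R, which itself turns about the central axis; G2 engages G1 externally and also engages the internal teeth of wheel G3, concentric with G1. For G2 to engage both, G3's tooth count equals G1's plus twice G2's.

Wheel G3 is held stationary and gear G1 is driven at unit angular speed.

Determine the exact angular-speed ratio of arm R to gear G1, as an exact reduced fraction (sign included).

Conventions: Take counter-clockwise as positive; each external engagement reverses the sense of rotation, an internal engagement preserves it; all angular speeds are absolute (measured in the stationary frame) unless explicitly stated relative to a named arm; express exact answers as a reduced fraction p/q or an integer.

class = planetary set [G3 = 14+2·13 = 40; Willis about the carrier]
ring teeth: 14 + 2·13 = 40
14(ω_sun−ω_arm) = −40(ω_ring−ω_arm),  ω_ring = 0, ω_sun = 1
14(1−ω_arm) = −40(0−ω_arm)  ⇒  54·ω_arm = 14  ⇒  ω_arm = 7/27
ω_out/ω_in = 7/27

7/27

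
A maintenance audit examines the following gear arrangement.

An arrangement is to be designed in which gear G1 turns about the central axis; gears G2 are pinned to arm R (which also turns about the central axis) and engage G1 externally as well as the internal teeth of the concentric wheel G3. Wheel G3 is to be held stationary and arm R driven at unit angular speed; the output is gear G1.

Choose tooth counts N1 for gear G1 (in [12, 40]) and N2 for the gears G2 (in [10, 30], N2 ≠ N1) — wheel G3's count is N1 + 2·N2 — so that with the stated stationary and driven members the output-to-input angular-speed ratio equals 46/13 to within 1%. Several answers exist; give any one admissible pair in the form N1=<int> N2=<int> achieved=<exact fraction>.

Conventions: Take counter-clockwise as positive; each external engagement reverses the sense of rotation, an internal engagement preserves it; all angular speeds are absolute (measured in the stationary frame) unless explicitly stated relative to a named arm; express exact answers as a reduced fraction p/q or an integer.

N1=13 N2=10 achieved=46/13

design class (target 46/13): planetary set
Willis with ω_ring = 0: ω_sun/ω_arm = (N1+N3)/N1; set equal to 46/13  ⇒  N3/N1 = 46/13 − 1 = 33/13
N3 = N1 + 2·N2  ⇒  N2/N1 = (N3/N1 − 1)/2 = (33/13 − 1)/2 = 10/13
smallest multiple with N1 ≥ 12 and N2 ≥ 10: k = 1  ⇒  N1 = 1·13 = 13, N2 = 1·10 = 10 (N1 ≤ 40, N2 ≤ 30, N2 ≠ N1 ✓), N3 = 13 + 2·10 = 33
check: (N1+N3)/N1 with N1 = 13, N3 = 33 gives 46/13; |achieved − target| = 0 ≤ 23/650 ✓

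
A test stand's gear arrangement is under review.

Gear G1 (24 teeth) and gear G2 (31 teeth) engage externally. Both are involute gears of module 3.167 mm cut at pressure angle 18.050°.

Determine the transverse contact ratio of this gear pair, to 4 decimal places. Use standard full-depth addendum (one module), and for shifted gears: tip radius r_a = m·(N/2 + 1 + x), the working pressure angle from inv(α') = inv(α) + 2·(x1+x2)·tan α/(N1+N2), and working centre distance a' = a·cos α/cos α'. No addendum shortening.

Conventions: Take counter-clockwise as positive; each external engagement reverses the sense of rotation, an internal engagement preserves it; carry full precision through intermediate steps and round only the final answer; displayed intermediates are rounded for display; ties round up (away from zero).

class = single-mesh tooth geometry [involute pair 24T × 31T, m = 3.167]
base radii: r_b1 = 36.133690, r_b2 = 46.672682
tip radii: r_a1 = 41.171000, r_a2 = 52.255500
no profile shift: α' = α, a' = a
action lengths: √(r_a1²−r_b1²) = 19.733416, √(r_a2²−r_b2²) = 23.501021
base pitch p_b = π·m·cos α = 9.459778
CR = (19.733416 + 23.501021 − 87.092500·sin 18.05000°)/9.459778 = 1.717704
contact ratio ≈ 1.7177

1.7177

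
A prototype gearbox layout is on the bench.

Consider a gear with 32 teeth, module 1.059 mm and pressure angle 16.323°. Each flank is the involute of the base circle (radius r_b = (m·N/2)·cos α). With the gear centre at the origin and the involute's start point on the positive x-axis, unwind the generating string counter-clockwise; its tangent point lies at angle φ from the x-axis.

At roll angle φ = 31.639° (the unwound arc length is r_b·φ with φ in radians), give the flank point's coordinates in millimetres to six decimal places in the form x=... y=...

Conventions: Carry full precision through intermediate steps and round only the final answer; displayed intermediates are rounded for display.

recognized (one wheel, involute flank): single-mesh tooth geometry, m = 1.059, N = 32
pitch radius r_p = m·N/2 = 1.059·32/2 = 16.944000
base radius r_b = r_p·cos α = 16.944000·cos 16.323° = 16.261031
roll angle φ = 31.639° = 0.55220472 rad
x = r_b·(cos φ + φ·sin φ) = 18.554448
y = r_b·(sin φ − φ·cos φ) = 0.885169

x=18.554448 y=0.885169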